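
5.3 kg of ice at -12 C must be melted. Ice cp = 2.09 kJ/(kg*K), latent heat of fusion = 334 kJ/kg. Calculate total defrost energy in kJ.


Sensible heat = cp * dT = 2.09 * 12 = 25.08 kJ/kg
Total per kg = 25.08 + 334 = 359.08 kJ/kg
Q = m * total = 5.3 * 359.08
Q = 1903.1 kJ

1903.1


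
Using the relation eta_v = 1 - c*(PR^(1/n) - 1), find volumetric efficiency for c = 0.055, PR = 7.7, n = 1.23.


PR^(1/n) = 7.7^(1/1.23) = 5.25683283
eta_v = 1 - 0.055 * (5.25683283 - 1)
eta_v = 0.7659

0.7659


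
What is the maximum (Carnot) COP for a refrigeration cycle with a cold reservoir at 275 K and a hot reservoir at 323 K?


dT = 323 - 275 = 48 K
COP_carnot = T_cold / dT = 275 / 48
COP_carnot = 5.729

5.729


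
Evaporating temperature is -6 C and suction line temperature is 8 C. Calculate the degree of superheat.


Superheat = T_suction - T_evap
Superheat = 8 - (-6)
Superheat = 14 K

14


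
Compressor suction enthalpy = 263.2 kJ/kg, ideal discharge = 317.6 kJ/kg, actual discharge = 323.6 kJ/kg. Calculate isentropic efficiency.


dh_ideal = 317.6 - 263.2 = 54.4 kJ/kg
dh_actual = 323.6 - 263.2 = 60.4 kJ/kg
eta_s = dh_ideal / dh_actual = 54.4 / 60.4
eta_s = 0.9007

0.9007


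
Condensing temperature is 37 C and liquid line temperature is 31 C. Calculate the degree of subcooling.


Subcooling = T_cond - T_liquid
Subcooling = 37 - 31
Subcooling = 6 K

6


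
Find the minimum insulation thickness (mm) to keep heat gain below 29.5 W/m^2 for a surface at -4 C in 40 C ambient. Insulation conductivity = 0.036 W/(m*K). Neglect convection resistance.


dT = 40 - (-4) = 44 K
thickness = k * dT / q_max * 1000
thickness = 0.036 * 44 / 29.5 * 1000
thickness = 53.7 mm

53.7


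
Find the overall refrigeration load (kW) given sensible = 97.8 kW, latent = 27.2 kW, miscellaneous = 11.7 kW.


Q_total = Q_s + Q_l + Q_misc
Q_total = 97.8 + 27.2 + 11.7
Q_total = 136.7 kW

136.7


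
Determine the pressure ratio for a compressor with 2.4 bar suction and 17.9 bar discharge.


PR = P_high / P_low
PR = 17.9 / 2.4
PR = 7.458

7.458


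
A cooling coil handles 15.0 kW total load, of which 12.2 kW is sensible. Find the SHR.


SHR = Q_sensible / Q_total
SHR = 12.2 / 15.0
SHR = 0.813

0.813


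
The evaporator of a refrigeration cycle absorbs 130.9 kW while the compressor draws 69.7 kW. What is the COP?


COP = Q_evap / W
COP = 130.9 / 69.7
COP = 1.878

1.878


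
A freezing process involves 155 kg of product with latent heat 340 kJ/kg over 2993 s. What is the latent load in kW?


Q_lat = m * h_fg / t
Q_lat = 155 * 340 / 2993
Q_lat = 17.61 kW

17.61


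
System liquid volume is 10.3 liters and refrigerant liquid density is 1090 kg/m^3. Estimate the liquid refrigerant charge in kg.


Charge = V * rho / 1000
Charge = 10.3 * 1090 / 1000
Charge = 11.23 kg

11.23


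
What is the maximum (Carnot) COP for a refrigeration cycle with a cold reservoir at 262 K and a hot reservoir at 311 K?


dT = 311 - 262 = 49 K
COP_carnot = T_cold / dT = 262 / 49
COP_carnot = 5.347

5.347


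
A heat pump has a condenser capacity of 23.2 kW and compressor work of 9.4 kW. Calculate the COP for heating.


COP_hp = Q_cond / W
COP_hp = 23.2 / 9.4
COP_hp = 2.468

2.468


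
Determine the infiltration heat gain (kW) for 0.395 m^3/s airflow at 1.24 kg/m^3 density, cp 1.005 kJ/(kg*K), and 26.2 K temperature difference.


Q = V_dot * rho * cp * dT
Q = 0.395 * 1.24 * 1.005 * 26.2
Q = 12.897 kW

12.897


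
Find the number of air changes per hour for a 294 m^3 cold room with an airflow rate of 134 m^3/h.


ACH = flow / volume
ACH = 134 / 294
ACH = 0.456

0.456


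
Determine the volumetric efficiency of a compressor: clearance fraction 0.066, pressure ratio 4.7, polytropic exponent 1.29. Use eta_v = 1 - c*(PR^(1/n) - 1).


PR^(1/n) = 4.7^(1/1.29) = 3.31899113
eta_v = 1 - 0.066 * (3.31899113 - 1)
eta_v = 0.8469

0.8469


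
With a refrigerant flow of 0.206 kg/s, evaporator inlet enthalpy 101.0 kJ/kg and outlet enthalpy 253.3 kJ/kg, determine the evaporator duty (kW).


dh = 253.3 - 101.0 = 152.3 kJ/kg
Q_evap = m_dot * dh = 0.206 * 152.3
Q_evap = 31.37 kW

31.37


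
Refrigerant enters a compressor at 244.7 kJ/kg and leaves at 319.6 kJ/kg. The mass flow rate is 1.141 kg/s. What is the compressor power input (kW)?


dh = 319.6 - 244.7 = 74.9 kJ/kg
W = m_dot * dh = 1.141 * 74.9 = 85.46 kW

85.46


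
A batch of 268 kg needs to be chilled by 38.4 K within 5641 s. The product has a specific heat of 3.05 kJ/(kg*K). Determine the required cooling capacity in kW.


Q = m * cp * dT / t
Q = 268 * 3.05 * 38.4 / 5641
Q = 5.564 kW

5.564


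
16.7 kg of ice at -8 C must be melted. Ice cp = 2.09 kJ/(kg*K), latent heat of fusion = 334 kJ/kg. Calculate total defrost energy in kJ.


Sensible heat = cp * dT = 2.09 * 8 = 16.72 kJ/kg
Total per kg = 16.72 + 334 = 350.72 kJ/kg
Q = m * total = 16.7 * 350.72
Q = 5857.0 kJ

5857.0


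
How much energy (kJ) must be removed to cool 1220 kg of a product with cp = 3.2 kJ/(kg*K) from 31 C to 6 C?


dT = 31 - (6) = 25 K
Q = m * cp * dT = 1220 * 3.2 * 25
Q = 97600 kJ

97600


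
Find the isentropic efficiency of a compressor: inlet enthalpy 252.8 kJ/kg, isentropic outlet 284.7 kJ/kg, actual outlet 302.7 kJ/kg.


dh_ideal = 284.7 - 252.8 = 31.9 kJ/kg
dh_actual = 302.7 - 252.8 = 49.9 kJ/kg
eta_s = dh_ideal / dh_actual = 31.9 / 49.9
eta_s = 0.6393

0.6393


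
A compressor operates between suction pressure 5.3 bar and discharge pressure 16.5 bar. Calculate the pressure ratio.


PR = P_high / P_low
PR = 16.5 / 5.3
PR = 3.113

3.113


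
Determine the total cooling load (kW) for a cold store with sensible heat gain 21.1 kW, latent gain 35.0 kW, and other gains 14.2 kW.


Q_total = Q_s + Q_l + Q_misc
Q_total = 21.1 + 35.0 + 14.2
Q_total = 70.3 kW

70.3


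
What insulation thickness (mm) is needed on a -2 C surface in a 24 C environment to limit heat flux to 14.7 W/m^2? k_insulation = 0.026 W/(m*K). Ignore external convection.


dT = 24 - (-2) = 26 K
thickness = k * dT / q_max * 1000
thickness = 0.026 * 26 / 14.7 * 1000
thickness = 46.0 mm

46.0


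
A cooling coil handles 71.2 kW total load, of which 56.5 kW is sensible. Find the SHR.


SHR = Q_sensible / Q_total
SHR = 56.5 / 71.2
SHR = 0.794

0.794


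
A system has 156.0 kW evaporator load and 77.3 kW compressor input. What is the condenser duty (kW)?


Q_cond = Q_evap + W
Q_cond = 156.0 + 77.3
Q_cond = 233.3 kW

233.3


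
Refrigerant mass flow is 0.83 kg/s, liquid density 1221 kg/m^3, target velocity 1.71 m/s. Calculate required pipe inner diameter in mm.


A = m_dot / (rho * v) = 0.83 / (1221 * 1.71) = 0.0003975267133 m^2
d = sqrt(4*A/pi) * 1000
d = 22.5 mm

22.5


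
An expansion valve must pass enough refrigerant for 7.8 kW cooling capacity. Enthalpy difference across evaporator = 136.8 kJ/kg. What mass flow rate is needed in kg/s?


m_dot = Q / dh
m_dot = 7.8 / 136.8
m_dot = 0.057 kg/s

0.057


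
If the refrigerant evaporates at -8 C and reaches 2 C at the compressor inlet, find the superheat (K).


Superheat = T_suction - T_evap
Superheat = 2 - (-8)
Superheat = 10 K

10


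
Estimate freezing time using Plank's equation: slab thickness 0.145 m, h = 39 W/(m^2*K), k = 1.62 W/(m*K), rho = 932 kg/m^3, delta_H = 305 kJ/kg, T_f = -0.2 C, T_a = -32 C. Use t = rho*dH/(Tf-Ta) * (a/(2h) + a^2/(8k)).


dT = -0.2 - (-32) = 31.8 K
term1 = a/(2h) = 0.145/(2*39) = 0.001858974359
term2 = a^2/(8k) = 0.145^2/(8*1.62) = 0.001622299383
t = rho*dH*1000/dT * (term1 + term2)
t = 932*305*1000/31.8 * (0.001858974359 + 0.001622299383)
t = 31119 s

31119


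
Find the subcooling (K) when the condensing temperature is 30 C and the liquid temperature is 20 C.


Subcooling = T_cond - T_liquid
Subcooling = 30 - 20
Subcooling = 10 K

10


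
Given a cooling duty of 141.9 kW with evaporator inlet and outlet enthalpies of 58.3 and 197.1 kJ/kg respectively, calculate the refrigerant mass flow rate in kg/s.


dh = 197.1 - 58.3 = 138.8 kJ/kg
m_dot = Q / dh = 141.9 / 138.8 = 1.0223 kg/s

1.0223


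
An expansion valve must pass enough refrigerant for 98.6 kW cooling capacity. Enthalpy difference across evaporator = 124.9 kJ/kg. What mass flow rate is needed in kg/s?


m_dot = Q / dh
m_dot = 98.6 / 124.9
m_dot = 0.7894 kg/s

0.7894


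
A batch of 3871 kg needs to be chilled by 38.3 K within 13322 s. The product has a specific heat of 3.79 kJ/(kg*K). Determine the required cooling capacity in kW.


Q = m * cp * dT / t
Q = 3871 * 3.79 * 38.3 / 13322
Q = 42.179 kW

42.179


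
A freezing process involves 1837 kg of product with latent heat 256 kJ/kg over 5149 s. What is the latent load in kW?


Q_lat = m * h_fg / t
Q_lat = 1837 * 256 / 5149
Q_lat = 91.33 kW

91.33


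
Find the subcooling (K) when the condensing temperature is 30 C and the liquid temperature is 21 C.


Subcooling = T_cond - T_liquid
Subcooling = 30 - 21
Subcooling = 9 K

9


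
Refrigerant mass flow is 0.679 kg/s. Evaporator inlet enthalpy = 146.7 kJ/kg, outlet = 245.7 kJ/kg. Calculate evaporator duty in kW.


dh = 245.7 - 146.7 = 99.0 kJ/kg
Q_evap = m_dot * dh = 0.679 * 99.0
Q_evap = 67.22 kW

67.22


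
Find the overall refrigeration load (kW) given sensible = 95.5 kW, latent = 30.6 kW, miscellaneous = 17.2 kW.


Q_total = Q_s + Q_l + Q_misc
Q_total = 95.5 + 30.6 + 17.2
Q_total = 143.3 kW

143.3


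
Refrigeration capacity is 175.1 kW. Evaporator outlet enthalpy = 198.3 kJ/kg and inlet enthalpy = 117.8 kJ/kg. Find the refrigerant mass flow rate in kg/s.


dh = 198.3 - 117.8 = 80.5 kJ/kg
m_dot = Q / dh = 175.1 / 80.5 = 2.1752 kg/s

2.1752


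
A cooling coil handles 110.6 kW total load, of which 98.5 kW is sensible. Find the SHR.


SHR = Q_sensible / Q_total
SHR = 98.5 / 110.6
SHR = 0.891

0.891


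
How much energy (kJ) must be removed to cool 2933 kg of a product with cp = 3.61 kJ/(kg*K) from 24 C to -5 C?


dT = 24 - (-5) = 29 K
Q = m * cp * dT = 2933 * 3.61 * 29
Q = 307056 kJ

307056


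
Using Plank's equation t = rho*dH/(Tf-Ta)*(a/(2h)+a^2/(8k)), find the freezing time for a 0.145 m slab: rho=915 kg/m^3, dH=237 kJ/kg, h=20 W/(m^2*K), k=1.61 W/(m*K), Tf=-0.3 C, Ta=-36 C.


dT = -0.3 - (-36) = 35.7 K
term1 = a/(2h) = 0.145/(2*20) = 0.003625
term2 = a^2/(8k) = 0.145^2/(8*1.61) = 0.001632375776
t = rho*dH*1000/dT * (term1 + term2)
t = 915*237*1000/35.7 * (0.003625 + 0.001632375776)
t = 31935 s

31935


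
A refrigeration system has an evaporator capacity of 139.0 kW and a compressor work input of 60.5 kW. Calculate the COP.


COP = Q_evap / W
COP = 139.0 / 60.5
COP = 2.298

2.298


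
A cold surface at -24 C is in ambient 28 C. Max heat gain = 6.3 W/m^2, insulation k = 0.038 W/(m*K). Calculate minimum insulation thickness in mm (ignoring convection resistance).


dT = 28 - (-24) = 52 K
thickness = k * dT / q_max * 1000
thickness = 0.038 * 52 / 6.3 * 1000
thickness = 313.7 mm

313.7


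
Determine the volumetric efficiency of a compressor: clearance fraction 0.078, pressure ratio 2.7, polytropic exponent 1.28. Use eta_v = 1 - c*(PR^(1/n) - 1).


PR^(1/n) = 2.7^(1/1.28) = 2.17271589
eta_v = 1 - 0.078 * (2.17271589 - 1)
eta_v = 0.9085

0.9085


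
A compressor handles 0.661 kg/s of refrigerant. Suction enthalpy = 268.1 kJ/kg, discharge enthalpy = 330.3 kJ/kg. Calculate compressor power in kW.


dh = 330.3 - 268.1 = 62.2 kJ/kg
W = m_dot * dh = 0.661 * 62.2 = 41.11 kW

41.11


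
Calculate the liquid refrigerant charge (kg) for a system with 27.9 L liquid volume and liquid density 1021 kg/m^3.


Charge = V * rho / 1000
Charge = 27.9 * 1021 / 1000
Charge = 28.49 kg

28.49


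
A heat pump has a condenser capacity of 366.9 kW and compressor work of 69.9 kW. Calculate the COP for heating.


COP_hp = Q_cond / W
COP_hp = 366.9 / 69.9
COP_hp = 5.249

5.249


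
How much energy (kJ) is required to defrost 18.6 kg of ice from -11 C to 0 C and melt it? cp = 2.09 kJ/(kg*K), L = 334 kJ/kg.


Sensible heat = cp * dT = 2.09 * 11 = 22.99 kJ/kg
Total per kg = 22.99 + 334 = 356.99 kJ/kg
Q = m * total = 18.6 * 356.99
Q = 6640.0 kJ

6640.0


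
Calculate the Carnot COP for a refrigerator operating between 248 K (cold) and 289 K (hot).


dT = 289 - 248 = 41 K
COP_carnot = T_cold / dT = 248 / 41
COP_carnot = 6.049

6.049


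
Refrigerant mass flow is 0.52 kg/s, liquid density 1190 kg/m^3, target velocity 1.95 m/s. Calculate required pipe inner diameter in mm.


A = m_dot / (rho * v) = 0.52 / (1190 * 1.95) = 0.0002240896359 m^2
d = sqrt(4*A/pi) * 1000
d = 16.9 mm

16.9


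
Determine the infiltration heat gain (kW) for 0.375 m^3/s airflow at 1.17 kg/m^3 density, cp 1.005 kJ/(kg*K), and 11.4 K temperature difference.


Q = V_dot * rho * cp * dT
Q = 0.375 * 1.17 * 1.005 * 11.4
Q = 5.027 kW

5.027


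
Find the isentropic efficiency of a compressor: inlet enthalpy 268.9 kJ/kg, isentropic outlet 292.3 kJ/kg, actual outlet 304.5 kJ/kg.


dh_ideal = 292.3 - 268.9 = 23.4 kJ/kg
dh_actual = 304.5 - 268.9 = 35.6 kJ/kg
eta_s = dh_ideal / dh_actual = 23.4 / 35.6
eta_s = 0.6573

0.6573


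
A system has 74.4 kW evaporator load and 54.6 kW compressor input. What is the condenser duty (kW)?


Q_cond = Q_evap + W
Q_cond = 74.4 + 54.6
Q_cond = 129.0 kW

129.0


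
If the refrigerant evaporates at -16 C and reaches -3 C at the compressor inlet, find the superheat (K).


Superheat = T_suction - T_evap
Superheat = -3 - (-16)
Superheat = 13 K

13


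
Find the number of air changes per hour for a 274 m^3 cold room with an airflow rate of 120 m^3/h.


ACH = flow / volume
ACH = 120 / 274
ACH = 0.438

0.438


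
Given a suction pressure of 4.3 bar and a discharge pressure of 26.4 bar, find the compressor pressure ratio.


PR = P_high / P_low
PR = 26.4 / 4.3
PR = 6.14

6.14


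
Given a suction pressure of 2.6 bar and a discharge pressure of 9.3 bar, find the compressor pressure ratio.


PR = P_high / P_low
PR = 9.3 / 2.6
PR = 3.577

3.577


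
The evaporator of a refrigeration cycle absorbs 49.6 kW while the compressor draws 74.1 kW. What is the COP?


COP = Q_evap / W
COP = 49.6 / 74.1
COP = 0.669

0.669


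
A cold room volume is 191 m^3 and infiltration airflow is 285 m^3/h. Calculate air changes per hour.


ACH = flow / volume
ACH = 285 / 191
ACH = 1.492

1.492


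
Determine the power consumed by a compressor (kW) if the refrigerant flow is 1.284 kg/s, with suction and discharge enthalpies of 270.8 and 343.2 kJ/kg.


dh = 343.2 - 270.8 = 72.4 kJ/kg
W = m_dot * dh = 1.284 * 72.4 = 92.96 kW

92.96


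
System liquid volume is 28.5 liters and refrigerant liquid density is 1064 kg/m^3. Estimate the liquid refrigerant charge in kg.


Charge = V * rho / 1000
Charge = 28.5 * 1064 / 1000
Charge = 30.32 kg

30.32


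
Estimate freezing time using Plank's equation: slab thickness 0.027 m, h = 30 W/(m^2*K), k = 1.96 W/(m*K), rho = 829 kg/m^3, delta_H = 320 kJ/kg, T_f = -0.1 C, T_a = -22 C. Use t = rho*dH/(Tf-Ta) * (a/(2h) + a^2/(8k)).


dT = -0.1 - (-22) = 21.9 K
term1 = a/(2h) = 0.027/(2*30) = 0.00045
term2 = a^2/(8k) = 0.027^2/(8*1.96) = 0.00004649234694
t = rho*dH*1000/dT * (term1 + term2)
t = 829*320*1000/21.9 * (0.00045 + 0.00004649234694)
t = 6014 s

6014


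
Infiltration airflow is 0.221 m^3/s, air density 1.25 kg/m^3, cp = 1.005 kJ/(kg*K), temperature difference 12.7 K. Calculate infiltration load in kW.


Q = V_dot * rho * cp * dT
Q = 0.221 * 1.25 * 1.005 * 12.7
Q = 3.526 kW

3.526


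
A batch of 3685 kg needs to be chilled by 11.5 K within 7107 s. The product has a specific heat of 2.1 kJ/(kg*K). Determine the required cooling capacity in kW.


Q = m * cp * dT / t
Q = 3685 * 2.1 * 11.5 / 7107
Q = 12.522 kW

12.522


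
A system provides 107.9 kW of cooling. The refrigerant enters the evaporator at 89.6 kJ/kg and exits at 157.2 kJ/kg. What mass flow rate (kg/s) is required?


dh = 157.2 - 89.6 = 67.6 kJ/kg
m_dot = Q / dh = 107.9 / 67.6 = 1.5962 kg/s

1.5962


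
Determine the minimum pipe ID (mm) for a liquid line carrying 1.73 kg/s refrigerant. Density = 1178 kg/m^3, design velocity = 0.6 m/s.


A = m_dot / (rho * v) = 1.73 / (1178 * 0.6) = 0.002447651387 m^2
d = sqrt(4*A/pi) * 1000
d = 55.8 mm

55.8


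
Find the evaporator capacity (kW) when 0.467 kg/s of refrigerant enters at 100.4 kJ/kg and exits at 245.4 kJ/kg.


dh = 245.4 - 100.4 = 145.0 kJ/kg
Q_evap = m_dot * dh = 0.467 * 145.0
Q_evap = 67.72 kW

67.72


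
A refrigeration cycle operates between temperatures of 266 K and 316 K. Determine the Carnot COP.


dT = 316 - 266 = 50 K
COP_carnot = T_cold / dT = 266 / 50
COP_carnot = 5.32

5.32


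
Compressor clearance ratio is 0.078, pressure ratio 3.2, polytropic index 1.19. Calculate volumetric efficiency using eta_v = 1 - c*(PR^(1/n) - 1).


PR^(1/n) = 3.2^(1/1.19) = 2.65763773
eta_v = 1 - 0.078 * (2.65763773 - 1)
eta_v = 0.8707

0.8707


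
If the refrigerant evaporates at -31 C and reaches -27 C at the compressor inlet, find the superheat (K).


Superheat = T_suction - T_evap
Superheat = -27 - (-31)
Superheat = 4 K

4


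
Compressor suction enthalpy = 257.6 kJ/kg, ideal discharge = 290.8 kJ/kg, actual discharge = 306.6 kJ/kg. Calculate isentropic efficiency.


dh_ideal = 290.8 - 257.6 = 33.2 kJ/kg
dh_actual = 306.6 - 257.6 = 49.0 kJ/kg
eta_s = dh_ideal / dh_actual = 33.2 / 49.0
eta_s = 0.6776

0.6776


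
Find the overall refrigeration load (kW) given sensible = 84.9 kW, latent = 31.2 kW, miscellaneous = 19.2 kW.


Q_total = Q_s + Q_l + Q_misc
Q_total = 84.9 + 31.2 + 19.2
Q_total = 135.3 kW

135.3


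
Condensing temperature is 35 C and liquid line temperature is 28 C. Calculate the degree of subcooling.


Subcooling = T_cond - T_liquid
Subcooling = 35 - 28
Subcooling = 7 K

7


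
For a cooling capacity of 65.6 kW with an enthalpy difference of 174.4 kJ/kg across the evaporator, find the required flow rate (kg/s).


m_dot = Q / dh
m_dot = 65.6 / 174.4
m_dot = 0.3761 kg/s

0.3761


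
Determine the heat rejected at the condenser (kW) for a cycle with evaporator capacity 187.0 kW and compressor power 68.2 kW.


Q_cond = Q_evap + W
Q_cond = 187.0 + 68.2
Q_cond = 255.2 kW

255.2


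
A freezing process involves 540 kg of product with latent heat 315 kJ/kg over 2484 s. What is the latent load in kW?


Q_lat = m * h_fg / t
Q_lat = 540 * 315 / 2484
Q_lat = 68.48 kW

68.48


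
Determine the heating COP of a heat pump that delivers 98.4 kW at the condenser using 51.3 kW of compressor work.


COP_hp = Q_cond / W
COP_hp = 98.4 / 51.3
COP_hp = 1.918

1.918


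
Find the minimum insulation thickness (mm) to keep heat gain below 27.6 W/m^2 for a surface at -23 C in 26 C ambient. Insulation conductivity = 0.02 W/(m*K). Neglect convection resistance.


dT = 26 - (-23) = 49 K
thickness = k * dT / q_max * 1000
thickness = 0.02 * 49 / 27.6 * 1000
thickness = 35.5 mm

35.5


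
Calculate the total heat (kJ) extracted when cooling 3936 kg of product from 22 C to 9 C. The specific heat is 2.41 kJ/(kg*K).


dT = 22 - (9) = 13 K
Q = m * cp * dT = 3936 * 2.41 * 13
Q = 123315 kJ

123315


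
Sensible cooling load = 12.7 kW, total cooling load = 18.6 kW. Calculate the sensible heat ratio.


SHR = Q_sensible / Q_total
SHR = 12.7 / 18.6
SHR = 0.683

0.683


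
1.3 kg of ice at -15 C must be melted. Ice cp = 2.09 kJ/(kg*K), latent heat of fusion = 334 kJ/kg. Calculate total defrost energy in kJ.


Sensible heat = cp * dT = 2.09 * 15 = 31.35 kJ/kg
Total per kg = 31.35 + 334 = 365.35 kJ/kg
Q = m * total = 1.3 * 365.35
Q = 475.0 kJ

475.0


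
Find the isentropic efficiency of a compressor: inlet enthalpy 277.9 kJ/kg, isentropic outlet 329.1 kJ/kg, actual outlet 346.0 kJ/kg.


dh_ideal = 329.1 - 277.9 = 51.2 kJ/kg
dh_actual = 346.0 - 277.9 = 68.1 kJ/kg
eta_s = dh_ideal / dh_actual = 51.2 / 68.1
eta_s = 0.7518

0.7518


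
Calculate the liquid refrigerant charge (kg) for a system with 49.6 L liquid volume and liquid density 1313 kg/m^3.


Charge = V * rho / 1000
Charge = 49.6 * 1313 / 1000
Charge = 65.12 kg

65.12


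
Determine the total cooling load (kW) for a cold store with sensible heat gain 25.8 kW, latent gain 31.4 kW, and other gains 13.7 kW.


Q_total = Q_s + Q_l + Q_misc
Q_total = 25.8 + 31.4 + 13.7
Q_total = 70.9 kW

70.9


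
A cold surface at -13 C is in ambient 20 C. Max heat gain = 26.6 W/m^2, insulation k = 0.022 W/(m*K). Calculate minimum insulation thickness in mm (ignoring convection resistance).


dT = 20 - (-13) = 33 K
thickness = k * dT / q_max * 1000
thickness = 0.022 * 33 / 26.6 * 1000
thickness = 27.3 mm

27.3


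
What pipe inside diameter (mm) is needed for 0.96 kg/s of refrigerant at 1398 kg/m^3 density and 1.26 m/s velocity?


A = m_dot / (rho * v) = 0.96 / (1398 * 1.26) = 0.0005449962532 m^2
d = sqrt(4*A/pi) * 1000
d = 26.3 mm

26.3


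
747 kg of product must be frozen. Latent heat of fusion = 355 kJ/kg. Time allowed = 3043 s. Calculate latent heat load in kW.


Q_lat = m * h_fg / t
Q_lat = 747 * 355 / 3043
Q_lat = 87.15 kW

87.15


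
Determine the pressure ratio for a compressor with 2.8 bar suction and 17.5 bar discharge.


PR = P_high / P_low
PR = 17.5 / 2.8
PR = 6.25

6.25


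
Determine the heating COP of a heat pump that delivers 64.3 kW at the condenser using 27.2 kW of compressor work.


COP_hp = Q_cond / W
COP_hp = 64.3 / 27.2
COP_hp = 2.364

2.364


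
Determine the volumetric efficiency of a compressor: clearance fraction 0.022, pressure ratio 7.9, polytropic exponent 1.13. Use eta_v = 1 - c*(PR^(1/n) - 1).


PR^(1/n) = 7.9^(1/1.13) = 6.22816712
eta_v = 1 - 0.022 * (6.22816712 - 1)
eta_v = 0.885

0.885


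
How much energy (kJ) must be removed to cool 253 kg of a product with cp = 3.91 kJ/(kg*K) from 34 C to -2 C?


dT = 34 - (-2) = 36 K
Q = m * cp * dT = 253 * 3.91 * 36
Q = 35612 kJ

35612


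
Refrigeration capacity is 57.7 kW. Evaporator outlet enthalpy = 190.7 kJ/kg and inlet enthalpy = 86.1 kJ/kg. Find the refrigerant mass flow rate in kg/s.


dh = 190.7 - 86.1 = 104.6 kJ/kg
m_dot = Q / dh = 57.7 / 104.6 = 0.5516 kg/s

0.5516


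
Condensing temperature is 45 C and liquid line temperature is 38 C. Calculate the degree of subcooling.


Subcooling = T_cond - T_liquid
Subcooling = 45 - 38
Subcooling = 7 K

7


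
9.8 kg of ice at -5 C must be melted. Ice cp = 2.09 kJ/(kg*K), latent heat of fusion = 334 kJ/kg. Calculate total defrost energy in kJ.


Sensible heat = cp * dT = 2.09 * 5 = 10.45 kJ/kg
Total per kg = 10.45 + 334 = 344.45 kJ/kg
Q = m * total = 9.8 * 344.45
Q = 3375.6 kJ

3375.6


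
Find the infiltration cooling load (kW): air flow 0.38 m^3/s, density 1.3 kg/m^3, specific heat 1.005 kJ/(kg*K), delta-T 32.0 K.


Q = V_dot * rho * cp * dT
Q = 0.38 * 1.3 * 1.005 * 32.0
Q = 15.887 kW

15.887


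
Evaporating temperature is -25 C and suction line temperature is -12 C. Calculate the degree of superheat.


Superheat = T_suction - T_evap
Superheat = -12 - (-25)
Superheat = 13 K

13


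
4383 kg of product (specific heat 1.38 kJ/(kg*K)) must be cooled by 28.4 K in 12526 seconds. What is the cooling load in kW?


Q = m * cp * dT / t
Q = 4383 * 1.38 * 28.4 / 12526
Q = 13.714 kW

13.714


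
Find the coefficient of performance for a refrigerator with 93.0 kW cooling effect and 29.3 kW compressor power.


COP = Q_evap / W
COP = 93.0 / 29.3
COP = 3.174

3.174


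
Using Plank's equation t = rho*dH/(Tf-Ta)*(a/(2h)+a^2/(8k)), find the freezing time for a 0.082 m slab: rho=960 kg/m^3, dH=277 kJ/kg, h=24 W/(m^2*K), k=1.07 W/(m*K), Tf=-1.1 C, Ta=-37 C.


dT = -1.1 - (-37) = 35.9 K
term1 = a/(2h) = 0.082/(2*24) = 0.001708333333
term2 = a^2/(8k) = 0.082^2/(8*1.07) = 0.0007855140187
t = rho*dH*1000/dT * (term1 + term2)
t = 960*277*1000/35.9 * (0.001708333333 + 0.0007855140187)
t = 18473 s

18473


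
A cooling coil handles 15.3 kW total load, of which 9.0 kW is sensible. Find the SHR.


SHR = Q_sensible / Q_total
SHR = 9.0 / 15.3
SHR = 0.588

0.588


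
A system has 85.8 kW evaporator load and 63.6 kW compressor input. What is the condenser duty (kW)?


Q_cond = Q_evap + W
Q_cond = 85.8 + 63.6
Q_cond = 149.4 kW

149.4


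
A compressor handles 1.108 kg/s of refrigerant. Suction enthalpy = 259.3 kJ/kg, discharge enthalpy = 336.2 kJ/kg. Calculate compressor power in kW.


dh = 336.2 - 259.3 = 76.9 kJ/kg
W = m_dot * dh = 1.108 * 76.9 = 85.21 kW

85.21


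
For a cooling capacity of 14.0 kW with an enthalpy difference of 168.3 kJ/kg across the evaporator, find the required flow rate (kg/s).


m_dot = Q / dh
m_dot = 14.0 / 168.3
m_dot = 0.0832 kg/s

0.0832


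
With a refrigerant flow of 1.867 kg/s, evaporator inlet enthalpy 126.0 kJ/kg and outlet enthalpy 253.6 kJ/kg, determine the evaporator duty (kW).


dh = 253.6 - 126.0 = 127.6 kJ/kg
Q_evap = m_dot * dh = 1.867 * 127.6
Q_evap = 238.23 kW

238.23


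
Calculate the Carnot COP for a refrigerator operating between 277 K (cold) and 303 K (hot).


dT = 303 - 277 = 26 K
COP_carnot = T_cold / dT = 277 / 26
COP_carnot = 10.654

10.654


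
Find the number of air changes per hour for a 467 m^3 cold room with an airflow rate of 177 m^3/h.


ACH = flow / volume
ACH = 177 / 467
ACH = 0.379

0.379


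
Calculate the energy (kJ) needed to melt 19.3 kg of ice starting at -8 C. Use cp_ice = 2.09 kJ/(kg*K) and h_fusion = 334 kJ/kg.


Sensible heat = cp * dT = 2.09 * 8 = 16.72 kJ/kg
Total per kg = 16.72 + 334 = 350.72 kJ/kg
Q = m * total = 19.3 * 350.72
Q = 6768.9 kJ

6768.9


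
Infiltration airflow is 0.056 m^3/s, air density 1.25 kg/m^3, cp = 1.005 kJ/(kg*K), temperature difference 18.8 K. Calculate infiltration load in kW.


Q = V_dot * rho * cp * dT
Q = 0.056 * 1.25 * 1.005 * 18.8
Q = 1.323 kW

1.323


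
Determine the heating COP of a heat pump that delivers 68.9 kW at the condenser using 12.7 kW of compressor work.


COP_hp = Q_cond / W
COP_hp = 68.9 / 12.7
COP_hp = 5.425

5.425


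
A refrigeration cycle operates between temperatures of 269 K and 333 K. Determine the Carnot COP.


dT = 333 - 269 = 64 K
COP_carnot = T_cold / dT = 269 / 64
COP_carnot = 4.203

4.203


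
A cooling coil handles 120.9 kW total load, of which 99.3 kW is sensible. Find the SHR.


SHR = Q_sensible / Q_total
SHR = 99.3 / 120.9
SHR = 0.821

0.821


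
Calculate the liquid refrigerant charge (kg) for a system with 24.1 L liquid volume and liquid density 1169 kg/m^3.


Charge = V * rho / 1000
Charge = 24.1 * 1169 / 1000
Charge = 28.17 kg

28.17


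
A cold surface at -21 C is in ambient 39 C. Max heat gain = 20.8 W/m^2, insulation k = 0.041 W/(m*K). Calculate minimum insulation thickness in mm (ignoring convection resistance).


dT = 39 - (-21) = 60 K
thickness = k * dT / q_max * 1000
thickness = 0.041 * 60 / 20.8 * 1000
thickness = 118.3 mm

118.3


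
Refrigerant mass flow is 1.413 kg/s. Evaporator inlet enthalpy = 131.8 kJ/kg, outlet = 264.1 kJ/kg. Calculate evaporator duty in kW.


dh = 264.1 - 131.8 = 132.3 kJ/kg
Q_evap = m_dot * dh = 1.413 * 132.3
Q_evap = 186.94 kW

186.94


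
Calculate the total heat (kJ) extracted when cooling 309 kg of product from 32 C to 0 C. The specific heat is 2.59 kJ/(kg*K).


dT = 32 - (0) = 32 K
Q = m * cp * dT = 309 * 2.59 * 32
Q = 25610 kJ

25610


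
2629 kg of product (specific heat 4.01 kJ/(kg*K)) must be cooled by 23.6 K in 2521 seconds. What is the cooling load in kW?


Q = m * cp * dT / t
Q = 2629 * 4.01 * 23.6 / 2521
Q = 98.69 kW

98.69


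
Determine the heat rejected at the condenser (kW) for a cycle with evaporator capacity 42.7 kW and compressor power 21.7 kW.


Q_cond = Q_evap + W
Q_cond = 42.7 + 21.7
Q_cond = 64.4 kW

64.4


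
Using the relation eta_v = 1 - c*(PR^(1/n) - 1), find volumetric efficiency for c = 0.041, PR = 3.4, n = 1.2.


PR^(1/n) = 3.4^(1/1.2) = 2.77267584
eta_v = 1 - 0.041 * (2.77267584 - 1)
eta_v = 0.9273

0.9273


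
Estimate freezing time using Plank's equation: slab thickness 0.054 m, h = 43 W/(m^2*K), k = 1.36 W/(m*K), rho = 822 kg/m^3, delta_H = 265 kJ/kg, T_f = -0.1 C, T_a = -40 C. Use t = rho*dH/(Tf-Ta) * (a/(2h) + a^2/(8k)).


dT = -0.1 - (-40) = 39.9 K
term1 = a/(2h) = 0.054/(2*43) = 0.0006279069767
term2 = a^2/(8k) = 0.054^2/(8*1.36) = 0.0002680147059
t = rho*dH*1000/dT * (term1 + term2)
t = 822*265*1000/39.9 * (0.0006279069767 + 0.0002680147059)
t = 4891 s

4891


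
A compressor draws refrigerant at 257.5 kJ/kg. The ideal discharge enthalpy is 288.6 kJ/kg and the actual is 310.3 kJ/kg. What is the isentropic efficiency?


dh_ideal = 288.6 - 257.5 = 31.1 kJ/kg
dh_actual = 310.3 - 257.5 = 52.8 kJ/kg
eta_s = dh_ideal / dh_actual = 31.1 / 52.8
eta_s = 0.589

0.589


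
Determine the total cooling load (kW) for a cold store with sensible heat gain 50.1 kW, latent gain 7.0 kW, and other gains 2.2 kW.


Q_total = Q_s + Q_l + Q_misc
Q_total = 50.1 + 7.0 + 2.2
Q_total = 59.3 kW

59.3


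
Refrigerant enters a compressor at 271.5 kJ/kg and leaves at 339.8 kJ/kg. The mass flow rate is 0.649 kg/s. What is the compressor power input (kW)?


dh = 339.8 - 271.5 = 68.3 kJ/kg
W = m_dot * dh = 0.649 * 68.3 = 44.33 kW

44.33


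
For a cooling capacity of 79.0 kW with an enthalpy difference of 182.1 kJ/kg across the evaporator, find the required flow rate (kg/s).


m_dot = Q / dh
m_dot = 79.0 / 182.1
m_dot = 0.4338 kg/s

0.4338


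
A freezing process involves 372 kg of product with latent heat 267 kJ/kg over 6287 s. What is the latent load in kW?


Q_lat = m * h_fg / t
Q_lat = 372 * 267 / 6287
Q_lat = 15.8 kW

15.8


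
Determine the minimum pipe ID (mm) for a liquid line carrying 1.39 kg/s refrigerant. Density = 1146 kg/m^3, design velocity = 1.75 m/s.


A = m_dot / (rho * v) = 1.39 / (1146 * 1.75) = 0.0006930939915 m^2
d = sqrt(4*A/pi) * 1000
d = 29.7 mm

29.7


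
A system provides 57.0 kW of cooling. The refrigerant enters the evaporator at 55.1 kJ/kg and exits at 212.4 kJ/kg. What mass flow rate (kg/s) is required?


dh = 212.4 - 55.1 = 157.3 kJ/kg
m_dot = Q / dh = 57.0 / 157.3 = 0.3624 kg/s

0.3624


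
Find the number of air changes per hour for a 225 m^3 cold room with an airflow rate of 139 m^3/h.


ACH = flow / volume
ACH = 139 / 225
ACH = 0.618

0.618


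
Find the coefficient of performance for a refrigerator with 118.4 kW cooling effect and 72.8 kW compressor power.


COP = Q_evap / W
COP = 118.4 / 72.8
COP = 1.626

1.626


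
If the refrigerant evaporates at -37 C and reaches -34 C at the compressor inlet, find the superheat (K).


Superheat = T_suction - T_evap
Superheat = -34 - (-37)
Superheat = 3 K

3


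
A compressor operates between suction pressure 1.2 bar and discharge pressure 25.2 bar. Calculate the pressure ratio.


PR = P_high / P_low
PR = 25.2 / 1.2
PR = 21.0

21.0


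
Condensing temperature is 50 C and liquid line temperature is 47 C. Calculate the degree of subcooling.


Subcooling = T_cond - T_liquid
Subcooling = 50 - 47
Subcooling = 3 K

3


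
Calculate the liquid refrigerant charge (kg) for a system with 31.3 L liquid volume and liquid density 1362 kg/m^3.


Charge = V * rho / 1000
Charge = 31.3 * 1362 / 1000
Charge = 42.63 kg

42.63


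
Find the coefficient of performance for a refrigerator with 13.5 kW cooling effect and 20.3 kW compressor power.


COP = Q_evap / W
COP = 13.5 / 20.3
COP = 0.665

0.665


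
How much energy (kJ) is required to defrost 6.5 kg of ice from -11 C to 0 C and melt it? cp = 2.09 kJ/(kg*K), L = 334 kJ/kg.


Sensible heat = cp * dT = 2.09 * 11 = 22.99 kJ/kg
Total per kg = 22.99 + 334 = 356.99 kJ/kg
Q = m * total = 6.5 * 356.99
Q = 2320.4 kJ

2320.4


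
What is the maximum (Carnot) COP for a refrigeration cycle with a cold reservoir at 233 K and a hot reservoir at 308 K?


dT = 308 - 233 = 75 K
COP_carnot = T_cold / dT = 233 / 75
COP_carnot = 3.107

3.107


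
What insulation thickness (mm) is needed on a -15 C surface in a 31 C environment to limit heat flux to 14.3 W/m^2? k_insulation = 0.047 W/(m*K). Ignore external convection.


dT = 31 - (-15) = 46 K
thickness = k * dT / q_max * 1000
thickness = 0.047 * 46 / 14.3 * 1000
thickness = 151.2 mm

151.2


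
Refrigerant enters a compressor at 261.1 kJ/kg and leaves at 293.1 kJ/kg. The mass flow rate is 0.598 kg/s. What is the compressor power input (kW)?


dh = 293.1 - 261.1 = 32.0 kJ/kg
W = m_dot * dh = 0.598 * 32.0 = 19.14 kW

19.14


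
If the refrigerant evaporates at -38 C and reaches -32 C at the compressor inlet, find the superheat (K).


Superheat = T_suction - T_evap
Superheat = -32 - (-38)
Superheat = 6 K

6


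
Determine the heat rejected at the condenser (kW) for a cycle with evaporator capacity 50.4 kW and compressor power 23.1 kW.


Q_cond = Q_evap + W
Q_cond = 50.4 + 23.1
Q_cond = 73.5 kW

73.5


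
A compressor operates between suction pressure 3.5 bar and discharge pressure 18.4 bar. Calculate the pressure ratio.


PR = P_high / P_low
PR = 18.4 / 3.5
PR = 5.257

5.257


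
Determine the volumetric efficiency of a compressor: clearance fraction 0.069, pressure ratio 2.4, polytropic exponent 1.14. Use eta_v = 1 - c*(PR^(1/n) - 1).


PR^(1/n) = 2.4^(1/1.14) = 2.15535412
eta_v = 1 - 0.069 * (2.15535412 - 1)
eta_v = 0.9203

0.9203


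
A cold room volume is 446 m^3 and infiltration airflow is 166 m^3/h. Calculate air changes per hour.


ACH = flow / volume
ACH = 166 / 446
ACH = 0.372

0.372


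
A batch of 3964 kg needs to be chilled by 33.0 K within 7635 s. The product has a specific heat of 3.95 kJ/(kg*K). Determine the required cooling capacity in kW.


Q = m * cp * dT / t
Q = 3964 * 3.95 * 33.0 / 7635
Q = 67.676 kW

67.676


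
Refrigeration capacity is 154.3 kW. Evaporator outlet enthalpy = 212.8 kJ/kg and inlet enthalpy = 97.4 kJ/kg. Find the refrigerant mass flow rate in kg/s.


dh = 212.8 - 97.4 = 115.4 kJ/kg
m_dot = Q / dh = 154.3 / 115.4 = 1.3371 kg/s

1.3371


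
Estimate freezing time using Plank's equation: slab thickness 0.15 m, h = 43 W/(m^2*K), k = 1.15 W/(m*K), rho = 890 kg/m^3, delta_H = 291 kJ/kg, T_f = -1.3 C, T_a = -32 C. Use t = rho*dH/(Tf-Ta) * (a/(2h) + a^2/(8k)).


dT = -1.3 - (-32) = 30.7 K
term1 = a/(2h) = 0.15/(2*43) = 0.001744186047
term2 = a^2/(8k) = 0.15^2/(8*1.15) = 0.002445652174
t = rho*dH*1000/dT * (term1 + term2)
t = 890*291*1000/30.7 * (0.001744186047 + 0.002445652174)
t = 35346 s

35346


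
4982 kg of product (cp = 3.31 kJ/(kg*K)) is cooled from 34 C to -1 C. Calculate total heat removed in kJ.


dT = 34 - (-1) = 35 K
Q = m * cp * dT = 4982 * 3.31 * 35
Q = 577165 kJ

577165


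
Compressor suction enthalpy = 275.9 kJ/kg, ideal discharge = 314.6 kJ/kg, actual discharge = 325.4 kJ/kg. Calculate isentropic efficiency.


dh_ideal = 314.6 - 275.9 = 38.7 kJ/kg
dh_actual = 325.4 - 275.9 = 49.5 kJ/kg
eta_s = dh_ideal / dh_actual = 38.7 / 49.5
eta_s = 0.7818

0.7818


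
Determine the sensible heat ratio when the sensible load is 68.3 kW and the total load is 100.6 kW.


SHR = Q_sensible / Q_total
SHR = 68.3 / 100.6
SHR = 0.679

0.679


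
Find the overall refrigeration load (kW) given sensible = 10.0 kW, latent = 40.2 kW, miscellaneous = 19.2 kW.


Q_total = Q_s + Q_l + Q_misc
Q_total = 10.0 + 40.2 + 19.2
Q_total = 69.4 kW

69.4


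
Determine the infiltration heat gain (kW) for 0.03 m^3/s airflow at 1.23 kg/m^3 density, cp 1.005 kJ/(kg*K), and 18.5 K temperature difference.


Q = V_dot * rho * cp * dT
Q = 0.03 * 1.23 * 1.005 * 18.5
Q = 0.686 kW

0.686


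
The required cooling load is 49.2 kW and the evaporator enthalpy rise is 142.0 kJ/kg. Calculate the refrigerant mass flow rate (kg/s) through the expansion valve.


m_dot = Q / dh
m_dot = 49.2 / 142.0
m_dot = 0.3465 kg/s

0.3465


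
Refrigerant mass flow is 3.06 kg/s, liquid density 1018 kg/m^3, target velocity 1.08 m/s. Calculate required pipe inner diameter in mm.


A = m_dot / (rho * v) = 3.06 / (1018 * 1.08) = 0.002783235102 m^2
d = sqrt(4*A/pi) * 1000
d = 59.5 mm

59.5


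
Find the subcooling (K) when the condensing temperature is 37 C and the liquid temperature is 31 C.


Subcooling = T_cond - T_liquid
Subcooling = 37 - 31
Subcooling = 6 K

6


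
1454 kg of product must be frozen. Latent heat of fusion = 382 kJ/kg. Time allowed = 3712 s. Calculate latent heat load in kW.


Q_lat = m * h_fg / t
Q_lat = 1454 * 382 / 3712
Q_lat = 149.63 kW

149.63


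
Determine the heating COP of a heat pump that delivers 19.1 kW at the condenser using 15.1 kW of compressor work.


COP_hp = Q_cond / W
COP_hp = 19.1 / 15.1
COP_hp = 1.265

1.265


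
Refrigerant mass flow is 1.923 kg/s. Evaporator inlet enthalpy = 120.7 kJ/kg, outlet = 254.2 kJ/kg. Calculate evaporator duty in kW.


dh = 254.2 - 120.7 = 133.5 kJ/kg
Q_evap = m_dot * dh = 1.923 * 133.5
Q_evap = 256.72 kW

256.72


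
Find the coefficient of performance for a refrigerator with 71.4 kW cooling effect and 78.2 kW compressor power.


COP = Q_evap / W
COP = 71.4 / 78.2
COP = 0.913

0.913


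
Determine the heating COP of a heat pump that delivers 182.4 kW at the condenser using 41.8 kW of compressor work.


COP_hp = Q_cond / W
COP_hp = 182.4 / 41.8
COP_hp = 4.364

4.364


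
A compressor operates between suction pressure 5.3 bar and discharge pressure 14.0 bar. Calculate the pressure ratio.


PR = P_high / P_low
PR = 14.0 / 5.3
PR = 2.642

2.642


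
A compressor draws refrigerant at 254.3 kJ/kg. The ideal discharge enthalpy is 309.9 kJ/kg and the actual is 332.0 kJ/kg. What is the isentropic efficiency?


dh_ideal = 309.9 - 254.3 = 55.6 kJ/kg
dh_actual = 332.0 - 254.3 = 77.7 kJ/kg
eta_s = dh_ideal / dh_actual = 55.6 / 77.7
eta_s = 0.7156

0.7156


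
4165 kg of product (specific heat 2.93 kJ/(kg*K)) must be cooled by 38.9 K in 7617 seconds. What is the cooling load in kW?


Q = m * cp * dT / t
Q = 4165 * 2.93 * 38.9 / 7617
Q = 62.323 kW

62.323


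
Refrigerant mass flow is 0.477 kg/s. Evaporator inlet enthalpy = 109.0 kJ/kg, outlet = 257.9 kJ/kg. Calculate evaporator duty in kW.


dh = 257.9 - 109.0 = 148.9 kJ/kg
Q_evap = m_dot * dh = 0.477 * 148.9
Q_evap = 71.03 kW

71.03


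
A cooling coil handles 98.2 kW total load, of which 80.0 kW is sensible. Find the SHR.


SHR = Q_sensible / Q_total
SHR = 80.0 / 98.2
SHR = 0.815

0.815


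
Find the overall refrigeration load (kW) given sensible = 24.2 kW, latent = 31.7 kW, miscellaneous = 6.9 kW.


Q_total = Q_s + Q_l + Q_misc
Q_total = 24.2 + 31.7 + 6.9
Q_total = 62.8 kW

62.8


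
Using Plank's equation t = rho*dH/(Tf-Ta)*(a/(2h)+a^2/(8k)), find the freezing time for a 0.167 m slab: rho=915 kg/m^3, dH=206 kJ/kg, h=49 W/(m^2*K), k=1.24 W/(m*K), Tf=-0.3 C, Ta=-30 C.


dT = -0.3 - (-30) = 29.7 K
term1 = a/(2h) = 0.167/(2*49) = 0.001704081633
term2 = a^2/(8k) = 0.167^2/(8*1.24) = 0.002811391129
t = rho*dH*1000/dT * (term1 + term2)
t = 915*206*1000/29.7 * (0.001704081633 + 0.002811391129)
t = 28657 s

28657


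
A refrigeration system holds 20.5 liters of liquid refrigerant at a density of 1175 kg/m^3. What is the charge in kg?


Charge = V * rho / 1000
Charge = 20.5 * 1175 / 1000
Charge = 24.09 kg

24.09


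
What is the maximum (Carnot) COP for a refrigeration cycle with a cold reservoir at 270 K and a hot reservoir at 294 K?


dT = 294 - 270 = 24 K
COP_carnot = T_cold / dT = 270 / 24
COP_carnot = 11.25

11.25


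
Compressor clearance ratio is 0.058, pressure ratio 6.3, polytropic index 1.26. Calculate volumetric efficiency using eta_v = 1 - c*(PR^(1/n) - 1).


PR^(1/n) = 6.3^(1/1.26) = 4.30920606
eta_v = 1 - 0.058 * (4.30920606 - 1)
eta_v = 0.8081

0.8081
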